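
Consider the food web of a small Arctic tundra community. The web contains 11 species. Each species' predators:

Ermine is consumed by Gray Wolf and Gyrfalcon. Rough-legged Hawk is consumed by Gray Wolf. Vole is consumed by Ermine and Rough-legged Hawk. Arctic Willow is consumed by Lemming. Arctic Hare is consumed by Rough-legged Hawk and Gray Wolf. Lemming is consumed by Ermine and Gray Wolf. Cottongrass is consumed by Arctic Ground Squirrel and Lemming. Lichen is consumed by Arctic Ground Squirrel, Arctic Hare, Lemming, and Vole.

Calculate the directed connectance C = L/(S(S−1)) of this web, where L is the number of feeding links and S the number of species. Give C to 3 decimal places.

C = 0.145

The web has S = 11 species and L = 16 feeding links.
C = L / (S(S−1)) = 16 / 110 = 0.1455 ≈ 0.145.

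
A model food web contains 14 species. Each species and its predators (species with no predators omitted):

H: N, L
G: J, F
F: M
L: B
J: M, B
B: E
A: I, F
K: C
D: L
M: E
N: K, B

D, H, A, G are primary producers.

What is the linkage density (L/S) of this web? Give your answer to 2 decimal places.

There are L = 16 links among S = 14 species.
L/S = 16/14 = 1.1429 ≈ 1.14.

L/S = 1.14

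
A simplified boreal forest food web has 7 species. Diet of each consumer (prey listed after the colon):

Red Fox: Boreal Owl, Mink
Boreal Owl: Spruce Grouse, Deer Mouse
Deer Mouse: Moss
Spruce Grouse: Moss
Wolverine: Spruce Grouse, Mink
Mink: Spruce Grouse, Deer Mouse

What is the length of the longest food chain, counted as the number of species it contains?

4 species

One longest chain: Moss → Spruce Grouse → Boreal Owl → Red Fox.
It has 4 species and 3 links.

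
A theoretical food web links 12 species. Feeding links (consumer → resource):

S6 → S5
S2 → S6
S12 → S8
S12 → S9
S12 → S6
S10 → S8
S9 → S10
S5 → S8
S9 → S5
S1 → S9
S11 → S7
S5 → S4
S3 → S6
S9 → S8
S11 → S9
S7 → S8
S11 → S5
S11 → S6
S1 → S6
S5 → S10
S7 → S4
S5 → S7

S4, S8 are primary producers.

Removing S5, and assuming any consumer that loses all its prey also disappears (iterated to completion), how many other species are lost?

Remove S5.
Round 1: S6 (all prey gone) → extinct.
Round 2: S2 (all prey gone), S3 (all prey gone) → extinct.
No further losses. Total secondary extinctions: 3.

3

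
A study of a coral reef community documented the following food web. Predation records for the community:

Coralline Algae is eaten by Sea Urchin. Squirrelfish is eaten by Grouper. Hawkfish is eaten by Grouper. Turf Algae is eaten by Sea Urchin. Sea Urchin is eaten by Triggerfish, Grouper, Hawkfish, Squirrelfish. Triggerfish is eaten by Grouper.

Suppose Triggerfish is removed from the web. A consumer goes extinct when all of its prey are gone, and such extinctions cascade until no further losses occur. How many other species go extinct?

Remove Triggerfish.
Every predator of it retains at least one other prey: Grouper still has Sea Urchin, Squirrelfish, Hawkfish.
No consumer loses all prey, so no secondary extinctions occur.

0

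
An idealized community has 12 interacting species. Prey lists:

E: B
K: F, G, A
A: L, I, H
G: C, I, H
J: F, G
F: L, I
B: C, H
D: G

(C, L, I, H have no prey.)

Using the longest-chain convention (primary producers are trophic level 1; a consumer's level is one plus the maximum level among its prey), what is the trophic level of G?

C is a producer → level 1.
G eats C (level 1); other prey at levels: I 1, H 1 → level 2.

Trophic level 2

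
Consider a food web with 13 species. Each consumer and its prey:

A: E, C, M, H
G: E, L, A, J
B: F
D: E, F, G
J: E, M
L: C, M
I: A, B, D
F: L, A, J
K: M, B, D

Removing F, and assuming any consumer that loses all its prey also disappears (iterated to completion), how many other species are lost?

Remove F.
Round 1: B (all prey gone) → extinct.
No further losses. Total secondary extinctions: 1.

1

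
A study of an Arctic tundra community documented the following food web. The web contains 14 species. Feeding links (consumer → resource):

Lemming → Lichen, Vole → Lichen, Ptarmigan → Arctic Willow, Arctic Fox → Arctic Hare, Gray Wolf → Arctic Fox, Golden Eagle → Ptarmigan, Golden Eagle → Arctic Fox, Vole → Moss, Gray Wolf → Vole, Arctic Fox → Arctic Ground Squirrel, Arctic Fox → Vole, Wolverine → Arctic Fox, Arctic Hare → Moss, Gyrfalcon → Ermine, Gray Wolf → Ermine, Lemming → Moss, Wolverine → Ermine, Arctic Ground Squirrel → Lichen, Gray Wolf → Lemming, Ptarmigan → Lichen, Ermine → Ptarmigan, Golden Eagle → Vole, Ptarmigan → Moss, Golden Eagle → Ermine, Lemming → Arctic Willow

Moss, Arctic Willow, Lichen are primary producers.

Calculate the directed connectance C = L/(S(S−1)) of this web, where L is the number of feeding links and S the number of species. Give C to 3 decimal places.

The web has S = 14 species and L = 25 feeding links.
C = L / (S(S−1)) = 25 / 182 = 0.1374 ≈ 0.137.

C = 0.137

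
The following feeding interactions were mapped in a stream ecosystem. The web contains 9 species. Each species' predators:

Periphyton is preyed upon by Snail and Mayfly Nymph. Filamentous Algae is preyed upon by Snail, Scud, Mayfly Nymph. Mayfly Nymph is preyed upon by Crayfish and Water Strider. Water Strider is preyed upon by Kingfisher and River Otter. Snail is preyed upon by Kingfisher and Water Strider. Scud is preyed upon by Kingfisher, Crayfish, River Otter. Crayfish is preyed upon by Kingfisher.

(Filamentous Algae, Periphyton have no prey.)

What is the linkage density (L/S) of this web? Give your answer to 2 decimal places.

L/S = 1.67

There are L = 15 links among S = 9 species.
L/S = 15/9 = 1.6667 ≈ 1.67.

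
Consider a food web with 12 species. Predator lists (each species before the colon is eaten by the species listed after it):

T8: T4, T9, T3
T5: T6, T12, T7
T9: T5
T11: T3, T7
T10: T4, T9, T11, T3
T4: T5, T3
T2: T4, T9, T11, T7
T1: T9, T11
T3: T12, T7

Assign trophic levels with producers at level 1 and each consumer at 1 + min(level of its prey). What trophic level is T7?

T2 is a producer → level 1.
T7 eats T2 → level 2.

Trophic level 2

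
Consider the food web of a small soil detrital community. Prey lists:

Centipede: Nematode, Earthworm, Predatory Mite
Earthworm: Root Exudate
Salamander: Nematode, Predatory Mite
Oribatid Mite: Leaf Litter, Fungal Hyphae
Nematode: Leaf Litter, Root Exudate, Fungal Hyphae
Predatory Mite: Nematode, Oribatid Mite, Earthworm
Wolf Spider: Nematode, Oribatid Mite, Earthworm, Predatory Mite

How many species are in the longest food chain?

One longest chain: Leaf Litter → Nematode → Predatory Mite → Salamander.
It has 4 species and 3 links.

4 species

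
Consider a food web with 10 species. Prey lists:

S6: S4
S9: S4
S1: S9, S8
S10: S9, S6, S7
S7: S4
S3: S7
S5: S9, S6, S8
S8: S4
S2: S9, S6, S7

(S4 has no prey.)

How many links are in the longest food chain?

One longest chain: S4 → S9 → S10.
It has 3 species and 2 links.

2 links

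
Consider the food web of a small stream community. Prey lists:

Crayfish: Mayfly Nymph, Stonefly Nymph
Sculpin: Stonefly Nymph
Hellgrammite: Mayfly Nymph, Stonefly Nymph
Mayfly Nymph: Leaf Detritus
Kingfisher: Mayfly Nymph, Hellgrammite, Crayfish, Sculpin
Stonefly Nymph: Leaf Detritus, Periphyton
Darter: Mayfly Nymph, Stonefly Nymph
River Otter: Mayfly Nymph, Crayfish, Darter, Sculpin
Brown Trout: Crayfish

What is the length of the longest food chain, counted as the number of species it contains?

4 species

One longest chain: Leaf Detritus → Mayfly Nymph → Hellgrammite → Kingfisher.
It has 4 species and 3 links.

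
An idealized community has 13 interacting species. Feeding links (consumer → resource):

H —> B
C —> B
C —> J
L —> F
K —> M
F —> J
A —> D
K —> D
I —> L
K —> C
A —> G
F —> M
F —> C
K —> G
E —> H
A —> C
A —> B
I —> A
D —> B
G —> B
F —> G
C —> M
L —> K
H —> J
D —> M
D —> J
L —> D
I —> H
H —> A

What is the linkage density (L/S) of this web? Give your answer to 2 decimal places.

L/S = 2.23

There are L = 29 links among S = 13 species.
L/S = 29/13 = 2.2308 ≈ 2.23.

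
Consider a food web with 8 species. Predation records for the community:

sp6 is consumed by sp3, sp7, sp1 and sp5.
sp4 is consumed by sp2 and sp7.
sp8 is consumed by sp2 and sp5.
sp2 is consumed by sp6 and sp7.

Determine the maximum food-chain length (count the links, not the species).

3 links

One longest chain: sp4 → sp2 → sp6 → sp1.
It has 4 species and 3 links.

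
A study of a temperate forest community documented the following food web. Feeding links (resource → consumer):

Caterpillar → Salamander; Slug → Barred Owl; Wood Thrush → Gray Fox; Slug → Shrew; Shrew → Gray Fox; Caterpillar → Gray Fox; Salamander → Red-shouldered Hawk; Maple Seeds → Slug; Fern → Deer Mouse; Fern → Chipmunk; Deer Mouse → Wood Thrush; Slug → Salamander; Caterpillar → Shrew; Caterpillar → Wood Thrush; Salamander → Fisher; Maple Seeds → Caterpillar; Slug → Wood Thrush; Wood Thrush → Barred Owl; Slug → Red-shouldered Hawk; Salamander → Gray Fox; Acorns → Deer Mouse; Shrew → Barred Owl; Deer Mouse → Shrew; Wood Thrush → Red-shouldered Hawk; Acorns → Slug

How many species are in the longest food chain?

4 species

One longest chain: Maple Seeds → Caterpillar → Salamander → Fisher.
It has 4 species and 3 links.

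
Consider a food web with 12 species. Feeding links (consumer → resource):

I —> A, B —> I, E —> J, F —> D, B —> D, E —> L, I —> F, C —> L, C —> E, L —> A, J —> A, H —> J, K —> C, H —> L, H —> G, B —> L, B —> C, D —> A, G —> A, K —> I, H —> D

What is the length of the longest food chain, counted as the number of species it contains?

One longest chain: A → D → F → I → K.
It has 5 species and 4 links.

5 species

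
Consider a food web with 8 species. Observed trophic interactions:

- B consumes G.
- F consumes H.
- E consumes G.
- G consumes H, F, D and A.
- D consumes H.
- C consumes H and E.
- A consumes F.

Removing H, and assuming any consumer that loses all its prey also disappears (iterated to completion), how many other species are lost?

Remove H.
Round 1: D (all prey gone), F (all prey gone) → extinct.
Round 2: A (all prey gone) → extinct.
Round 3: G (all prey gone) → extinct.
Round 4: B (all prey gone), E (all prey gone) → extinct.
Round 5: C (all prey gone) → extinct.
No further losses. Total secondary extinctions: 7.

7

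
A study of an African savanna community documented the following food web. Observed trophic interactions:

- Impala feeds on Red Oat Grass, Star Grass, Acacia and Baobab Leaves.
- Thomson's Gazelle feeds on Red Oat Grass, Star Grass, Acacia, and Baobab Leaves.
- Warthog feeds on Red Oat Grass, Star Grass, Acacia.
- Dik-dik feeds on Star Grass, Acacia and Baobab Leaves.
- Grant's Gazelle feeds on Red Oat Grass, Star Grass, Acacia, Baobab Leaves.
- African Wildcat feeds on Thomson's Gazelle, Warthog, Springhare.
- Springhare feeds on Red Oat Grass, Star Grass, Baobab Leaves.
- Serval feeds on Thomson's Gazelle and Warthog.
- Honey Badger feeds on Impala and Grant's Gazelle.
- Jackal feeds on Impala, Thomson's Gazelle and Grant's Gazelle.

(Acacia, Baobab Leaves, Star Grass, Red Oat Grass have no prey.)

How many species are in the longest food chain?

3 species

One longest chain: Acacia → Warthog → African Wildcat.
It has 3 species and 2 links.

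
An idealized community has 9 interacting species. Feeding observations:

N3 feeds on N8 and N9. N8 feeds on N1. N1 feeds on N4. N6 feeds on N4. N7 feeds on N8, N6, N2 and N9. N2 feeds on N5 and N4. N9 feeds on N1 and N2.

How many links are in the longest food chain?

3 links

One longest chain: N4 → N1 → N9 → N7.
It has 4 species and 3 links.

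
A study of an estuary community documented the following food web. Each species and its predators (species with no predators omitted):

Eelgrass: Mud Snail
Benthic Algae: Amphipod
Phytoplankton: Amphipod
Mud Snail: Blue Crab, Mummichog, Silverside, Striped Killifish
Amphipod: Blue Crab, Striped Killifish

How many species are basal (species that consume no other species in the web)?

Basal species (no prey listed): Eelgrass, Benthic Algae, Phytoplankton.
Count: 3.

3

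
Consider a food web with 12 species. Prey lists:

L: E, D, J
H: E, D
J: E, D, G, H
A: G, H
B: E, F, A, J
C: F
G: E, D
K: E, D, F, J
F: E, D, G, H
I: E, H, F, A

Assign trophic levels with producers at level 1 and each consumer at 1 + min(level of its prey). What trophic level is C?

Trophic level 3

E is a producer → level 1.
F eats E → level 2.
C eats F → level 3.
No prey of C is below level 2, so 3 is the minimum.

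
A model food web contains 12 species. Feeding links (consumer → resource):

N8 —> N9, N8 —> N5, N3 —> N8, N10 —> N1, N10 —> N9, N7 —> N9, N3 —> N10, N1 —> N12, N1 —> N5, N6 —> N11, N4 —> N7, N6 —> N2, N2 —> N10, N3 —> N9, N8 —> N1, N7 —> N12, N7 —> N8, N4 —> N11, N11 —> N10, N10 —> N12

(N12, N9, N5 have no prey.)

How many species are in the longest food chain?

One longest chain: N12 → N1 → N10 → N11 → N4.
It has 5 species and 4 links.

5 species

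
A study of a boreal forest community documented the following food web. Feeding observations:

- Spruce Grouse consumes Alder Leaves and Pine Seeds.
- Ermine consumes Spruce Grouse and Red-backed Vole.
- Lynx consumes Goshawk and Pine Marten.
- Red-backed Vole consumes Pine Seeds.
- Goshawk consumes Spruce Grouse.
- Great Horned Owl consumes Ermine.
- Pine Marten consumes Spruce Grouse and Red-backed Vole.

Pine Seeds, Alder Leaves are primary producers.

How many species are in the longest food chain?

4 species

One longest chain: Pine Seeds → Red-backed Vole → Ermine → Great Horned Owl.
It has 4 species and 3 links.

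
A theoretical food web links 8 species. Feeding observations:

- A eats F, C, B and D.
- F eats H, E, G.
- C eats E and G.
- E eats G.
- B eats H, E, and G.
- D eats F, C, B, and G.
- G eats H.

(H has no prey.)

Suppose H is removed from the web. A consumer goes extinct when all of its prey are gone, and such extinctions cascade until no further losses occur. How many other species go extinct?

7

Remove H.
Round 1: G (all prey gone) → extinct.
Round 2: E (all prey gone) → extinct.
Round 3: C (all prey gone), B (all prey gone), F (all prey gone) → extinct.
Round 4: D (all prey gone) → extinct.
Round 5: A (all prey gone) → extinct.
No further losses. Total secondary extinctions: 7.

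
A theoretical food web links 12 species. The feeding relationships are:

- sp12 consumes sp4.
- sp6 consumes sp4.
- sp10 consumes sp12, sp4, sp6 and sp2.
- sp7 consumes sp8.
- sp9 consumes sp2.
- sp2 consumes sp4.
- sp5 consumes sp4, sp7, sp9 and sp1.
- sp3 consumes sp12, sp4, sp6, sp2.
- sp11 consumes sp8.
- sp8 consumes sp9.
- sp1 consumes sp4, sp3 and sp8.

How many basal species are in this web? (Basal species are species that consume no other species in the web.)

Basal species (no prey listed): sp4.
Count: 1.

1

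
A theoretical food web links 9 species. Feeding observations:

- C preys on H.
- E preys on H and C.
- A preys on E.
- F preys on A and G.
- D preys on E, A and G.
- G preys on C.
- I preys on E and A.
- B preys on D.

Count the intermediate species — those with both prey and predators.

5

Intermediate species (has both prey and predators): C, E, G, A, D.
Count: 5.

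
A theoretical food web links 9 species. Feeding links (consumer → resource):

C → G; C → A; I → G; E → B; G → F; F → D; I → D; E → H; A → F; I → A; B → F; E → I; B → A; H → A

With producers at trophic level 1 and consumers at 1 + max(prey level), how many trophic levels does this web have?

5

Producers (level 1): D.
D → F → A → B → E gives E level 5.
No species has a prey at level 5, so no species reaches level 6.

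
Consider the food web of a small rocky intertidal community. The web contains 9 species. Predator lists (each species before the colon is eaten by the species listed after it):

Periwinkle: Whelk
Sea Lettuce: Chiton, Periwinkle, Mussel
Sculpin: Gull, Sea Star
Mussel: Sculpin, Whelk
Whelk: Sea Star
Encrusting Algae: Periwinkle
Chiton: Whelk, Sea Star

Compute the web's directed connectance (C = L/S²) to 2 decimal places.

C = 0.15

The web has S = 9 species and L = 12 feeding links.
C = L / S² = 12 / 81 = 0.1481 ≈ 0.15.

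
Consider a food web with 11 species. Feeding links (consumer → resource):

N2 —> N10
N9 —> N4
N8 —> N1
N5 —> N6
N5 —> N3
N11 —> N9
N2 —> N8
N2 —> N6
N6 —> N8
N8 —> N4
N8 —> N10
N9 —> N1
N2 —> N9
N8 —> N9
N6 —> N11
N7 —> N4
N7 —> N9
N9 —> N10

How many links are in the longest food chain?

4 links

One longest chain: N4 → N9 → N8 → N6 → N5.
It has 5 species and 4 links.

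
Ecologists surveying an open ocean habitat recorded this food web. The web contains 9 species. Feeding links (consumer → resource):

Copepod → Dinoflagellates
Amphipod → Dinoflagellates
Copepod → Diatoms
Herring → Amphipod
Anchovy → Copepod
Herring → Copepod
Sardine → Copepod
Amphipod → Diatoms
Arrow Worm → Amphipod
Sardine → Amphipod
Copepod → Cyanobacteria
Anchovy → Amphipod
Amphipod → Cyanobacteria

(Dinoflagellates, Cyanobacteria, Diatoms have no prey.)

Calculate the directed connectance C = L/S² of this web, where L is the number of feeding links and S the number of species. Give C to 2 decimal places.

The web has S = 9 species and L = 13 feeding links.
C = L / S² = 13 / 81 = 0.1605 ≈ 0.16.

C = 0.16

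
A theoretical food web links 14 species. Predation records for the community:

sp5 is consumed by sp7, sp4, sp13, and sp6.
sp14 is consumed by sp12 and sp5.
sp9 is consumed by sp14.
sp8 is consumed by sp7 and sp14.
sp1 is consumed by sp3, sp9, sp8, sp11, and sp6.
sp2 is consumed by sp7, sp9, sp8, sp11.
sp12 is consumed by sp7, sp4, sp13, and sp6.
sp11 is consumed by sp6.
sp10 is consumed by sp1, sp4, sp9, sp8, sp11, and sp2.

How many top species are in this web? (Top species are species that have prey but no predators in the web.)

5

Top species (has prey, but nothing eats it): sp3, sp6, sp13, sp4, sp7.
Count: 5.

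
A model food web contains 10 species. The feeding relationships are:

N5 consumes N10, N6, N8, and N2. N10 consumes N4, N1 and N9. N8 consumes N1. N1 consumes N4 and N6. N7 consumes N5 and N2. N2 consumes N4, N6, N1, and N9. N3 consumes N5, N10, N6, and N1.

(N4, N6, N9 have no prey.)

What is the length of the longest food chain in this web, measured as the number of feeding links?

One longest chain: N4 → N1 → N10 → N5 → N3.
It has 5 species and 4 links.

4 links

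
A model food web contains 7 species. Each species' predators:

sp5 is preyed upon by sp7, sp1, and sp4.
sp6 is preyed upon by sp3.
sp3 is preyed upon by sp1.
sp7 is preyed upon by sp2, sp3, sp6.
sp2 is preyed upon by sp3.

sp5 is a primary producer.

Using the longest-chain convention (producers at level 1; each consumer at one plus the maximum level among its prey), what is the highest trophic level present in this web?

Producers (level 1): sp5.
sp5 → sp7 → sp6 → sp3 → sp1 gives sp1 level 5.
No species has a prey at level 5, so no species reaches level 6.

5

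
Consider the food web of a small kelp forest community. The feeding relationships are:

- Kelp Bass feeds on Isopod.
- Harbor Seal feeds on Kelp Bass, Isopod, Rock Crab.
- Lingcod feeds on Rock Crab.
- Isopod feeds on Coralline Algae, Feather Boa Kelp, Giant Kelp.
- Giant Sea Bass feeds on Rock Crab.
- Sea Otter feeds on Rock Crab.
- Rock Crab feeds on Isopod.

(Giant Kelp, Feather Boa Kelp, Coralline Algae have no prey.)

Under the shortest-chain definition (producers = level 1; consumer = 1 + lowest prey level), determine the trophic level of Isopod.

Giant Kelp is a producer → level 1.
Isopod eats Giant Kelp → level 2.

Trophic level 2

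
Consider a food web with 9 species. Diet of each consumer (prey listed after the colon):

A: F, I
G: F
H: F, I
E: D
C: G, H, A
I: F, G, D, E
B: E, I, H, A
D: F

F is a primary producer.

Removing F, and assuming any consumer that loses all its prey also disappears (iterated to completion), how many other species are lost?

8

Remove F.
Round 1: G (all prey gone), D (all prey gone) → extinct.
Round 2: E (all prey gone) → extinct.
Round 3: I (all prey gone) → extinct.
Round 4: H (all prey gone), A (all prey gone) → extinct.
Round 5: C (all prey gone), B (all prey gone) → extinct.
No further losses. Total secondary extinctions: 8.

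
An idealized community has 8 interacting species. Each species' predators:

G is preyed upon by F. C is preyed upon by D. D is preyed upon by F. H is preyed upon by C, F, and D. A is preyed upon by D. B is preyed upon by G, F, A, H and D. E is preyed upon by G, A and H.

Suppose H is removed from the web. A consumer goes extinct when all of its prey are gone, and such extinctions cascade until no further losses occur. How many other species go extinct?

1

Remove H.
Round 1: C (all prey gone) → extinct.
No further losses. Total secondary extinctions: 1.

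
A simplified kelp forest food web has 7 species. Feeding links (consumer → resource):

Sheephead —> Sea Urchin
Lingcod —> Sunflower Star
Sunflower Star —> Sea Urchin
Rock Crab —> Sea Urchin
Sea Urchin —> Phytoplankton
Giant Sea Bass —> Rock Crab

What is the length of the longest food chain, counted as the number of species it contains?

One longest chain: Phytoplankton → Sea Urchin → Rock Crab → Giant Sea Bass.
It has 4 species and 3 links.

4 species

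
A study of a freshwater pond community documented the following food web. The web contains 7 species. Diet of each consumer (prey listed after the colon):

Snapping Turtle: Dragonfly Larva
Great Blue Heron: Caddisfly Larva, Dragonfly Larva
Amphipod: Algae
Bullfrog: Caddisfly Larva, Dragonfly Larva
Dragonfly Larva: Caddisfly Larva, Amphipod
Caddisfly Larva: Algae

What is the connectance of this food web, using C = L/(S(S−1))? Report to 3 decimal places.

C = 0.214

The web has S = 7 species and L = 9 feeding links.
C = L / (S(S−1)) = 9 / 42 = 0.2143 ≈ 0.214.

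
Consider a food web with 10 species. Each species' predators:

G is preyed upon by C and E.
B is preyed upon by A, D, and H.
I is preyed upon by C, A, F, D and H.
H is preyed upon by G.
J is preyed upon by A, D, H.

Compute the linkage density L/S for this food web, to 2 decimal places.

L/S = 1.40

There are L = 14 links among S = 10 species.
L/S = 14/10 = 1.4000 ≈ 1.40.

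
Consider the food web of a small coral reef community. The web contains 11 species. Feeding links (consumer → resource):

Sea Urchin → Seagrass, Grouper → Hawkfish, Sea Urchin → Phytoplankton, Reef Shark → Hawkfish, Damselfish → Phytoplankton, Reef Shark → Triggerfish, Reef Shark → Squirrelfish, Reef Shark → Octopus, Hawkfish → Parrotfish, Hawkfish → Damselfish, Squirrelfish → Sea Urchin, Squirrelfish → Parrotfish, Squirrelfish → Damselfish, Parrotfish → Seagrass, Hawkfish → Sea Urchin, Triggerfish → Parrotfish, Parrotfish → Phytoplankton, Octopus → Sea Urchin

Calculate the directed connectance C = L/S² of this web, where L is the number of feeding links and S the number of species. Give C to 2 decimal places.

C = 0.15

The web has S = 11 species and L = 18 feeding links.
C = L / S² = 18 / 121 = 0.1488 ≈ 0.15.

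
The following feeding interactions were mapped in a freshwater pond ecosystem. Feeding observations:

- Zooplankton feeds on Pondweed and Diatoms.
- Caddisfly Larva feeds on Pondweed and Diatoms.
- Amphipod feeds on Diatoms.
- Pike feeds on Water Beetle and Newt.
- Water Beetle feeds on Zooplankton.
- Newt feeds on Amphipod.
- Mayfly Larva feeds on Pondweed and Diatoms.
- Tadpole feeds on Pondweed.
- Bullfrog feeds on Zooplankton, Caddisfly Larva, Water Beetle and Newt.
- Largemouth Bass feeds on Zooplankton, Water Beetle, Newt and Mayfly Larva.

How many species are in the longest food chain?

One longest chain: Diatoms → Zooplankton → Water Beetle → Pike.
It has 4 species and 3 links.

4 species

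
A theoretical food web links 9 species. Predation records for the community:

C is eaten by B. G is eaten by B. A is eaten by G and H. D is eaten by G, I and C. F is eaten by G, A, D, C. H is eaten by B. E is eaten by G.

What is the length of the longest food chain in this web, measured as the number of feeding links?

3 links

One longest chain: F → D → G → B.
It has 4 species and 3 links.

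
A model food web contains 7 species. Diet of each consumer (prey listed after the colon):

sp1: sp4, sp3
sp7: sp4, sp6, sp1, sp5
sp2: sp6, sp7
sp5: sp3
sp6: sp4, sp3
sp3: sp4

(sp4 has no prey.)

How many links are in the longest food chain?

One longest chain: sp4 → sp3 → sp6 → sp7 → sp2.
It has 5 species and 4 links.

4 links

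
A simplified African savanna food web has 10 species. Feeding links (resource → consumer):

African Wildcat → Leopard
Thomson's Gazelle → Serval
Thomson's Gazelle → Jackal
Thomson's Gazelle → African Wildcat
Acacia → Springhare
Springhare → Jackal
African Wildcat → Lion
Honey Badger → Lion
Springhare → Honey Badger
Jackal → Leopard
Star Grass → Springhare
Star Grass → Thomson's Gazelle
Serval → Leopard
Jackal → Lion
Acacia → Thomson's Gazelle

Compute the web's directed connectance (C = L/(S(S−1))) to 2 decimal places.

C = 0.17

The web has S = 10 species and L = 15 feeding links.
C = L / (S(S−1)) = 15 / 90 = 0.1667 ≈ 0.17.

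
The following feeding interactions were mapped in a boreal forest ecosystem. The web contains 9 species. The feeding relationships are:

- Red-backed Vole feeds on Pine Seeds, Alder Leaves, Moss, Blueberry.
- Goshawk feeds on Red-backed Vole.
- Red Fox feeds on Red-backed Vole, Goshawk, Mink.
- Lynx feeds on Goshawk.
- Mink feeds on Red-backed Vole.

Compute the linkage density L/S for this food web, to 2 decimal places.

L/S = 1.11

There are L = 10 links among S = 9 species.
L/S = 10/9 = 1.1111 ≈ 1.11.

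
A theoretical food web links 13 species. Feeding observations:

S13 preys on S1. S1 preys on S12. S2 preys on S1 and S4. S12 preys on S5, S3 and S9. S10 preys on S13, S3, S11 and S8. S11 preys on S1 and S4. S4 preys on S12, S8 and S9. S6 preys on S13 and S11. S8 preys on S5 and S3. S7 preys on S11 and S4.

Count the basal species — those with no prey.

3

Basal species (no prey listed): S5, S3, S9.
Count: 3.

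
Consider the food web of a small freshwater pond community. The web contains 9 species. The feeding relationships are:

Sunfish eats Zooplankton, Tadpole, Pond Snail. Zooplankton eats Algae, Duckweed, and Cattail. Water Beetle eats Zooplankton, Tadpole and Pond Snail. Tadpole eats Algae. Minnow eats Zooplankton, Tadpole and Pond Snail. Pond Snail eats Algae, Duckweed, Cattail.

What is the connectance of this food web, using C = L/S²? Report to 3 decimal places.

The web has S = 9 species and L = 16 feeding links.
C = L / S² = 16 / 81 = 0.1975 ≈ 0.198.

C = 0.198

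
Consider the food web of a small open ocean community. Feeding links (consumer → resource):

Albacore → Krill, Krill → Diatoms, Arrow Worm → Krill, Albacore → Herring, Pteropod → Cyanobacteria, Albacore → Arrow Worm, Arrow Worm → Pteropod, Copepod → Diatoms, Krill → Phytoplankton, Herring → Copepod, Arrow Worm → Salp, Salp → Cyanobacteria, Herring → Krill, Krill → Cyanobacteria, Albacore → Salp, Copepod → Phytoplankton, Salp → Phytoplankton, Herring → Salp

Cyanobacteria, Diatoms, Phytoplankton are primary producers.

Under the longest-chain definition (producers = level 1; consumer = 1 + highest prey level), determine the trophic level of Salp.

Trophic level 2

Cyanobacteria is a producer → level 1.
Salp eats Cyanobacteria (level 1); other prey at levels: Phytoplankton 1 → level 2.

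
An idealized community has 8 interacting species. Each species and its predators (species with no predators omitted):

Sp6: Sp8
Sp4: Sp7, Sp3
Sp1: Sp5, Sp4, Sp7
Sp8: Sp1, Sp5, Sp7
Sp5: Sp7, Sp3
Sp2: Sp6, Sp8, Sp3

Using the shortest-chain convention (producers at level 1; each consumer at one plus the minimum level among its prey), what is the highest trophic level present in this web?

Producers (level 1): Sp2.
Following each consumer down to its lowest-level prey: Sp2 → Sp8 → Sp1 → Sp4 (levels 1 through 4).
All prey of Sp4 (Sp1 3) are at level 3 or above, so Sp4 is at level 1 + 3 = 4.
Every consumer has at least one prey at level 3 or below, so none exceeds level 4.

4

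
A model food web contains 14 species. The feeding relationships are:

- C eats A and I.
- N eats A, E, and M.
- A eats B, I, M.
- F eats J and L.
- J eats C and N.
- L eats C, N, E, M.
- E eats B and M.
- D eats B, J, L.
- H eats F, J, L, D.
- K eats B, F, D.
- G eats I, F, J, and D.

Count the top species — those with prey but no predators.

Top species (has prey, but nothing eats it): G, K, H.
Count: 3.

3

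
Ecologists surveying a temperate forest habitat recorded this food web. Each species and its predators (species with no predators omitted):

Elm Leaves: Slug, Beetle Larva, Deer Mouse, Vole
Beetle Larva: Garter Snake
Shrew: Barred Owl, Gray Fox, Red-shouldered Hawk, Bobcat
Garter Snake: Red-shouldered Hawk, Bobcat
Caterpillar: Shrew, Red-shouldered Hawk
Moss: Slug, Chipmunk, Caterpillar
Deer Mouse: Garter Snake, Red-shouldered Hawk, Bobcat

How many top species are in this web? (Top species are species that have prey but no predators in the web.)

7

Top species (has prey, but nothing eats it): Slug, Chipmunk, Vole, Barred Owl, Gray Fox, Red-shouldered Hawk, Bobcat.
Count: 7.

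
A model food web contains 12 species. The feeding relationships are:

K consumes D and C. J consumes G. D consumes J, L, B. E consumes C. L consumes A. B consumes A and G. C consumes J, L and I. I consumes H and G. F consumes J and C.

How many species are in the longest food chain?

4 species

One longest chain: G → I → C → E.
It has 4 species and 3 links.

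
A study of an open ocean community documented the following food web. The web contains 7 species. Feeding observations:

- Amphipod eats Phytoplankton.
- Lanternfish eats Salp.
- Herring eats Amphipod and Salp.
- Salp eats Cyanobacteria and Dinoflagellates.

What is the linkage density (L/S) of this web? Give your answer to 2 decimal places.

There are L = 6 links among S = 7 species.
L/S = 6/7 = 0.8571 ≈ 0.86.

L/S = 0.86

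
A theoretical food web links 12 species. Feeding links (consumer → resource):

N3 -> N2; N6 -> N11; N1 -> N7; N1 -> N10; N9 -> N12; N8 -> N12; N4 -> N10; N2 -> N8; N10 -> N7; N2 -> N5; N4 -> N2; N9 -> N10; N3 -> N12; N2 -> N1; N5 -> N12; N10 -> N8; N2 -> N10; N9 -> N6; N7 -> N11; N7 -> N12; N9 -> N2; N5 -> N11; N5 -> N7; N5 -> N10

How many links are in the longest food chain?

One longest chain: N12 → N8 → N10 → N1 → N2 → N3.
It has 6 species and 5 links.

5 links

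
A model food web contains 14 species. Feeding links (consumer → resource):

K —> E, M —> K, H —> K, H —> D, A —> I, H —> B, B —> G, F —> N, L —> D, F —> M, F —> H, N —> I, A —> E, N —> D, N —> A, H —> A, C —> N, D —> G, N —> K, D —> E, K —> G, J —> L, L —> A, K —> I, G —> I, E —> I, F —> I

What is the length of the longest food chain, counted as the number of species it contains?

One longest chain: I → E → K → N → F.
It has 5 species and 4 links.

5 species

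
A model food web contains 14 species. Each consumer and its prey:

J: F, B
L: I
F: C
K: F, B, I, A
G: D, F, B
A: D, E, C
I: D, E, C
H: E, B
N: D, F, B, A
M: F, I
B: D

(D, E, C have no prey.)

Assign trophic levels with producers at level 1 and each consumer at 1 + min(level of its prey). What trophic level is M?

C is a producer → level 1.
F eats C → level 2.
M eats F → level 3.
No prey of M is below level 2, so 3 is the minimum.

Trophic level 3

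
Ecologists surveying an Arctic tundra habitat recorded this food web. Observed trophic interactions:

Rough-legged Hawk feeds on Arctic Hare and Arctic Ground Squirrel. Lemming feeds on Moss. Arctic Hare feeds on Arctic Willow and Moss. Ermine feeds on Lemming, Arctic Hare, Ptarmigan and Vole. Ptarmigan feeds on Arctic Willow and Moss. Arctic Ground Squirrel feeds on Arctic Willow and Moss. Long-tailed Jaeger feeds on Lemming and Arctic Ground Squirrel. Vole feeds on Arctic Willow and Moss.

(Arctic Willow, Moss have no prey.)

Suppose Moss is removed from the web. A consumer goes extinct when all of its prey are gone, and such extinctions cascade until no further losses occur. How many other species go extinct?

Remove Moss.
Round 1: Lemming (all prey gone) → extinct.
No further losses. Total secondary extinctions: 1.

1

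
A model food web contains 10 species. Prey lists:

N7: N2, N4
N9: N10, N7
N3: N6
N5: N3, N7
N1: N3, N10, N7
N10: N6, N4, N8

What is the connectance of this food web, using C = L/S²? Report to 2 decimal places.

The web has S = 10 species and L = 13 feeding links.
C = L / S² = 13 / 100 = 0.1300 ≈ 0.13.

C = 0.13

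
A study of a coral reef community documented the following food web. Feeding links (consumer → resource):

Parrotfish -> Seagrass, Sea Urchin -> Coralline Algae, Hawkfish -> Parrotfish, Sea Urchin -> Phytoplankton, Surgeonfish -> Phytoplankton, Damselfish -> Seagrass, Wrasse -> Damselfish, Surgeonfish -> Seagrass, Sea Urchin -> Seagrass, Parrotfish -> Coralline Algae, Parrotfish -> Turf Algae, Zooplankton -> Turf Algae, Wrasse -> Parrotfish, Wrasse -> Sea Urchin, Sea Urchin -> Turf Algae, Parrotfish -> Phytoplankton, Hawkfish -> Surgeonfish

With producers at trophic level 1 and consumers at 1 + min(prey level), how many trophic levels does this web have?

Producers (level 1): Coralline Algae, Seagrass, Phytoplankton, Turf Algae.
Following each consumer down to its lowest-level prey: Coralline Algae → Parrotfish → Hawkfish (levels 1 through 3).
All prey of Hawkfish (Parrotfish 2, Surgeonfish 2) are at level 2 or above, so Hawkfish is at level 1 + 2 = 3.
Every consumer has at least one prey at level 2 or below, so none exceeds level 3.

3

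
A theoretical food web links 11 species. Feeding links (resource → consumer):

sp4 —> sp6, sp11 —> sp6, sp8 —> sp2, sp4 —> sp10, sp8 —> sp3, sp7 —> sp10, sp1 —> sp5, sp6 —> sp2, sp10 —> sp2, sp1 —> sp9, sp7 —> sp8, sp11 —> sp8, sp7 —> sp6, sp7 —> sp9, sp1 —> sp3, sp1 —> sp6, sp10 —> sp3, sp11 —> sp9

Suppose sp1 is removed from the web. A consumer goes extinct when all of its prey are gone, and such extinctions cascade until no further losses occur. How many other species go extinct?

Remove sp1.
Round 1: sp5 (all prey gone) → extinct.
No further losses. Total secondary extinctions: 1.

1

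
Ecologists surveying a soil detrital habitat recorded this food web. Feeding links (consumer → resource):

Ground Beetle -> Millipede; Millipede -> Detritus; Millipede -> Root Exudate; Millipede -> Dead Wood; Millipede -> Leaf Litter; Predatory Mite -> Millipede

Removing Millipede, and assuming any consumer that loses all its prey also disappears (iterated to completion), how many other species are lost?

2

Remove Millipede.
Round 1: Predatory Mite (all prey gone), Ground Beetle (all prey gone) → extinct.
No further losses. Total secondary extinctions: 2.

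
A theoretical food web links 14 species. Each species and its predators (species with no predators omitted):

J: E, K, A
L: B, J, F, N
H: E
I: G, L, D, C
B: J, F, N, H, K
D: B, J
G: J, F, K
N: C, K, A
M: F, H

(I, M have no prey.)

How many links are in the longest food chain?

4 links

One longest chain: I → L → B → N → C.
It has 5 species and 4 links.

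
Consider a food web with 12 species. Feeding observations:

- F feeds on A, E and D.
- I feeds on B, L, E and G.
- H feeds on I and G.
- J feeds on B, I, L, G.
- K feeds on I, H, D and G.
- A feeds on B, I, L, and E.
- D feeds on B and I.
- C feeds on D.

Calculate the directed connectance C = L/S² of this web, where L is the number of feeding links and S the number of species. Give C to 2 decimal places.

C = 0.17

The web has S = 12 species and L = 24 feeding links.
C = L / S² = 24 / 144 = 0.1667 ≈ 0.17.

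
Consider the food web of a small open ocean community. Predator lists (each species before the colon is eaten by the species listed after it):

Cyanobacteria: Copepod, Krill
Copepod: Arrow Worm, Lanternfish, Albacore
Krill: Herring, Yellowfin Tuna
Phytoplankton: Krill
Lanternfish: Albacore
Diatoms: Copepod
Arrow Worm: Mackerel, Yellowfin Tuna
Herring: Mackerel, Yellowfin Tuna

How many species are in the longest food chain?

4 species

One longest chain: Cyanobacteria → Copepod → Arrow Worm → Mackerel.
It has 4 species and 3 links.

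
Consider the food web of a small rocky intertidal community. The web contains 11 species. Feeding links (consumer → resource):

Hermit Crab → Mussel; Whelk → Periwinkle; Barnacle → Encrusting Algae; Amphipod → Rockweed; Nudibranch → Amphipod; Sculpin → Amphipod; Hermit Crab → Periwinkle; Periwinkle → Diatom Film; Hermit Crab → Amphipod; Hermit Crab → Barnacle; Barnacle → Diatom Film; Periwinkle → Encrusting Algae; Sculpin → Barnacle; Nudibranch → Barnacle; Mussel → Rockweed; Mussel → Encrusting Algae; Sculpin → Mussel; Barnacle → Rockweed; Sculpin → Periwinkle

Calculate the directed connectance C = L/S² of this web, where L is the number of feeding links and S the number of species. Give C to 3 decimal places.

The web has S = 11 species and L = 19 feeding links.
C = L / S² = 19 / 121 = 0.1570 ≈ 0.157.

C = 0.157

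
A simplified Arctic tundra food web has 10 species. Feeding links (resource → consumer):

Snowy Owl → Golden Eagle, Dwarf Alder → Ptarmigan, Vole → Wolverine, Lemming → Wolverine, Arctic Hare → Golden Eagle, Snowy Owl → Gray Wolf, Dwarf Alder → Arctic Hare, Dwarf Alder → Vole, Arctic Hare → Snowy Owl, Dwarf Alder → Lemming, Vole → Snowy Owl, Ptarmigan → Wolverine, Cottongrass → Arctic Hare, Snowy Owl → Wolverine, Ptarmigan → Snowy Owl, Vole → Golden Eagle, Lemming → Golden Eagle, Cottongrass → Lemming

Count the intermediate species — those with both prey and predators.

5

Intermediate species (has both prey and predators): Ptarmigan, Arctic Hare, Vole, Lemming, Snowy Owl.
Count: 5.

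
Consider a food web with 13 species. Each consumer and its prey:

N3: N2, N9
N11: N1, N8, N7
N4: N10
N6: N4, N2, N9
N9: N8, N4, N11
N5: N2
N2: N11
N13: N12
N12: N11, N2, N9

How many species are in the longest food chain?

One longest chain: N1 → N11 → N2 → N12 → N13.
It has 5 species and 4 links.

5 species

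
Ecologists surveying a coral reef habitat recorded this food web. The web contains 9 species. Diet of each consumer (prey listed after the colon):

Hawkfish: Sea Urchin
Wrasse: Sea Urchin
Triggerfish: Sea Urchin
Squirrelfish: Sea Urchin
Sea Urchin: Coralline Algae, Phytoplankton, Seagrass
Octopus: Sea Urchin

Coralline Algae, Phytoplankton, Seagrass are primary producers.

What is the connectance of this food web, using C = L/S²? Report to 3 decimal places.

C = 0.099

The web has S = 9 species and L = 8 feeding links.
C = L / S² = 8 / 81 = 0.0988 ≈ 0.099.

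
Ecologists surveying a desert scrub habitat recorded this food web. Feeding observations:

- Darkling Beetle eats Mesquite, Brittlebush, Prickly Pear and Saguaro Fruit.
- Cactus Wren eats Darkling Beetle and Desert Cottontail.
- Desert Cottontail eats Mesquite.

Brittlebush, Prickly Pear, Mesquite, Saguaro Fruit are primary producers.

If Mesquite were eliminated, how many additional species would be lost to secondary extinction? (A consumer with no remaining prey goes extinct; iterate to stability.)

1

Remove Mesquite.
Round 1: Desert Cottontail (all prey gone) → extinct.
No further losses. Total secondary extinctions: 1.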